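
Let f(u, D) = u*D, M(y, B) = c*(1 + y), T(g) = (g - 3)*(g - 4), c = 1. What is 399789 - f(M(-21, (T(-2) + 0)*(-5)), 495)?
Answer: 409689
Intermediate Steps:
T(g) = (-4 + g)*(-3 + g) (T(g) = (-3 + g)*(-4 + g) = (-4 + g)*(-3 + g))
M(y, B) = 1 + y (M(y, B) = 1*(1 + y) = 1 + y)
f(u, D) = D*u
399789 - f(M(-21, (T(-2) + 0)*(-5)), 495) = 399789 - 495*(1 - 21) = 399789 - 495*(-20) = 399789 - 1*(-9900) = 399789 + 9900 = 409689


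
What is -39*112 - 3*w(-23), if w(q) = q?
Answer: -4299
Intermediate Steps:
-39*112 - 3*w(-23) = -39*112 - 3*(-23) = -4368 + 69 = -4299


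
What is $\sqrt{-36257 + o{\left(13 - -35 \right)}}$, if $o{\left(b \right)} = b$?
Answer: $i \sqrt{36209} \approx 190.29 i$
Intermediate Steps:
$\sqrt{-36257 + o{\left(13 - -35 \right)}} = \sqrt{-36257 + \left(13 - -35\right)} = \sqrt{-36257 + \left(13 + 35\right)} = \sqrt{-36257 + 48} = \sqrt{-36209} = i \sqrt{36209}$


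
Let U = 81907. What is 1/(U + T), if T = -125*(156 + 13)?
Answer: 1/60782 ≈ 1.6452e-5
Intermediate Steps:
T = -21125 (T = -125*169 = -21125)
1/(U + T) = 1/(81907 - 21125) = 1/60782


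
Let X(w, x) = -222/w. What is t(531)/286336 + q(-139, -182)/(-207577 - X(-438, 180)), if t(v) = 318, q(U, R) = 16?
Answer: 1121065949/1084723662272 ≈ 0.0010335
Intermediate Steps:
t(531)/286336 + q(-139, -182)/(-207577 - X(-438, 180)) = 318/286336 + 16/(-207577 - (-222)/(-438)) = 318*(1/286336) + 16/(-207577 - (-222)*(-1)/438) = 159/143168 + 16/(-207577 - 1*37/73) = 159/143168 + 16/(-207577 - 37/73) = 159/143168 + 16/(-15153158/73) = 159/143168 + 16*(-73/15153158) = 159/143168 - 584/7576579 = 1121065949/1084723662272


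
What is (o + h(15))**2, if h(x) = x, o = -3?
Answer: 144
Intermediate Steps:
(o + h(15))**2 = (-3 + 15)**2 = 12**2 = 144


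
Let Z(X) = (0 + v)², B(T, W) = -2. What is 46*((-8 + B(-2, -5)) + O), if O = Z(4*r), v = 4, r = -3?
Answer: 276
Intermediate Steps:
Z(X) = 16 (Z(X) = (0 + 4)² = 4² = 16)
O = 16
46*((-8 + B(-2, -5)) + O) = 46*((-8 - 2) + 16) = 46*(-10 + 16) = 46*6 = 276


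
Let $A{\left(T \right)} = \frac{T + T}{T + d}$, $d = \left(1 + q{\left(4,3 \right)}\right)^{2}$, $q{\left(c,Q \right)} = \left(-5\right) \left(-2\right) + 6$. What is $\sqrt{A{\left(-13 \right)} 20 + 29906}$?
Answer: $\frac{2 \sqrt{35593374}}{69} \approx 172.93$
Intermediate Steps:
$q{\left(c,Q \right)} = 16$ ($q{\left(c,Q \right)} = 10 + 6 = 16$)
$d = 289$ ($d = \left(1 + 16\right)^{2} = 17^{2} = 289$)
$A{\left(T \right)} = \frac{2 T}{289 + T}$ ($A{\left(T \right)} = \frac{T + T}{T + 289} = \frac{2 T}{289 + T}$)
$\sqrt{A{\left(-13 \right)} 20 + 29906} = \sqrt{2 \left(-13\right) \frac{1}{289 - 13} \cdot 20 + 29906} = \sqrt{2 \left(-13\right) \frac{1}{276} \cdot 20 + 29906} = \sqrt{\left(- \frac{13}{138}\right) 20 + 29906} = \sqrt{- \frac{130}{69} + 29906} = \sqrt{\frac{2063384}{69}} = \frac{2 \sqrt{35593374}}{69}$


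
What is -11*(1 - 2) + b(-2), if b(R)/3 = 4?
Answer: 23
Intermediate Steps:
b(R) = 12 (b(R) = 3*4 = 12)
-11*(1 - 2) + b(-2) = -11*(1 - 2) + 12 = -11*(-1) + 12 = 11 + 12 = 23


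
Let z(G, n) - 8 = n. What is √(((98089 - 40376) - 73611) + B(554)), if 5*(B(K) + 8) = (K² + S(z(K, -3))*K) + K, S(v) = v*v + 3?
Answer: 22*√2515/5 ≈ 220.66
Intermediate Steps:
z(G, n) = 8 + n
S(v) = 3 + v² (S(v) = v² + 3 = 3 + v²)
B(K) = -8 + K²/5 + 29*K/5 (B(K) = -8 + ((K² + (3 + (8 - 3)²)*K) + K)/5 = -8 + ((K² + (3 + 5²)*K) + K)/5 = -8 + ((K² + (3 + 25)*K) + K)/5 = -8 + ((K² + 28*K) + K)/5 = -8 + (K² + 29*K)/5 = -8 + (K²/5 + 29*K/5) = -8 + K²/5 + 29*K/5)
√(((98089 - 40376) - 73611) + B(554)) = √(((98089 - 40376) - 73611) + (-8 + (⅕)*554² + (29/5)*554)) = √((57713 - 73611) + (-8 + (⅕)*306916 + 16066/5)) = √(-15898 + (-8 + 306916/5 + 16066/5)) = √(-15898 + 322942/5) = √(243452/5) = 22*√2515/5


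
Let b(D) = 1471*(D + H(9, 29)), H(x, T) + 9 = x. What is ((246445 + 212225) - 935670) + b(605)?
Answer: 412955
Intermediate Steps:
H(x, T) = -9 + x
b(D) = 1471*D (b(D) = 1471*(D + (-9 + 9)) = 1471*(D + 0) = 1471*D)
((246445 + 212225) - 935670) + b(605) = ((246445 + 212225) - 935670) + 1471*605 = (458670 - 935670) + 889955 = -477000 + 889955 = 412955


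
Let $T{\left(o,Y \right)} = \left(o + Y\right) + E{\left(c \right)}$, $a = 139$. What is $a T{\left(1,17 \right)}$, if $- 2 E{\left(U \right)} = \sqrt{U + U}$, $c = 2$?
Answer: $2363$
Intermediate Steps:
$E{\left(U \right)} = - \frac{\sqrt{2} \sqrt{U}}{2}$ ($E{\left(U \right)} = - \frac{\sqrt{U + U}}{2} = - \frac{\sqrt{2 U}}{2} = - \frac{\sqrt{2} \sqrt{U}}{2}$)
$T{\left(o,Y \right)} = -1 + Y + o$ ($T{\left(o,Y \right)} = \left(o + Y\right) - \frac{\sqrt{2} \sqrt{2}}{2} = \left(Y + o\right) - 1 = -1 + Y + o$)
$a T{\left(1,17 \right)} = 139 \left(-1 + 17 + 1\right) = 139 \cdot 17 = 2363$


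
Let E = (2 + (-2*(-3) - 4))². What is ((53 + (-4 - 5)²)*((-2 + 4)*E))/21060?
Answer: 1072/5265 ≈ 0.20361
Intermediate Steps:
E = 16 (E = (2 + (6 - 4))² = (2 + 2)² = 4² = 16)
((53 + (-4 - 5)²)*((-2 + 4)*E))/21060 = ((53 + (-4 - 5)²)*((-2 + 4)*16))/21060 = ((53 + (-9)²)*(2*16))*(1/21060) = ((53 + 81)*32)*(1/21060) = (134*32)*(1/21060) = 4288*(1/21060) = 1072/5265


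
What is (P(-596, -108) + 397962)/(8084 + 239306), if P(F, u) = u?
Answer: 198927/123695 ≈ 1.6082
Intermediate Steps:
(P(-596, -108) + 397962)/(8084 + 239306) = (-108 + 397962)/(8084 + 239306) = 397854/247390 = 397854*(1/247390) = 198927/123695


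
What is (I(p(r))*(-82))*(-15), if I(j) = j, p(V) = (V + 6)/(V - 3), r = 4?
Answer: 12300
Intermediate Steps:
p(V) = (6 + V)/(-3 + V)
(I(p(r))*(-82))*(-15) = (((6 + 4)/(-3 + 4))*(-82))*(-15) = ((10/1)*(-82))*(-15) = ((1*10)*(-82))*(-15) = (10*(-82))*(-15) = -820*(-15) = 12300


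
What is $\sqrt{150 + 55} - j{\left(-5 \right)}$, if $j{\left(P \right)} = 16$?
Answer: $-16 + \sqrt{205} \approx -1.6822$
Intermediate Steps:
$\sqrt{150 + 55} - j{\left(-5 \right)} = \sqrt{150 + 55} - 16 = \sqrt{205} - 16 = -16 + \sqrt{205}$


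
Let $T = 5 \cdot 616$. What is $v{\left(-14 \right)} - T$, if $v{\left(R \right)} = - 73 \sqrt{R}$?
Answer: $-3080 - 73 i \sqrt{14} \approx -3080.0 - 273.14 i$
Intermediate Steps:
$T = 3080$
$v{\left(-14 \right)} - T = - 73 \sqrt{-14} - 3080 = - 73 i \sqrt{14} - 3080 = -3080 - 73 i \sqrt{14}$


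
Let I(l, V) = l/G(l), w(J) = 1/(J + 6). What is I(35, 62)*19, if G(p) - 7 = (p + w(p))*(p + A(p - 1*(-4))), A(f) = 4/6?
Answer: 81795/154513 ≈ 0.52937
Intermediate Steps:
w(J) = 1/(6 + J)
A(f) = ⅔ (A(f) = 4*(⅙) = ⅔)
G(p) = 7 + (⅔ + p)*(p + 1/(6 + p)) (G(p) = 7 + (p + 1/(6 + p))*(p + ⅔) = 7 + (p + 1/(6 + p))*(⅔ + p) = 7 + (⅔ + p)*(p + 1/(6 + p)))
I(l, V) = 3*l*(6 + l)/(128 + 3*l³ + 20*l² + 36*l) (I(l, V) = l/(((128 + 3*l³ + 20*l² + 36*l)/(3*(6 + l)))) = l*(3*(6 + l)/(128 + 3*l³ + 20*l² + 36*l)) = 3*l*(6 + l)/(128 + 3*l³ + 20*l² + 36*l))
I(35, 62)*19 = (3*35*(6 + 35)/(128 + 3*35³ + 20*35² + 36*35))*19 = (3*35*41/(128 + 3*42875 + 20*1225 + 1260))*19 = (3*35*41/(128 + 128625 + 24500 + 1260))*19 = (3*35*41/154513)*19 = (3*35*(1/154513)*41)*19 = (4305/154513)*19 = 81795/154513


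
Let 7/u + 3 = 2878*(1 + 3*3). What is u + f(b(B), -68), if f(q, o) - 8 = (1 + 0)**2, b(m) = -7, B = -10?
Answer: 37000/4111 ≈ 9.0002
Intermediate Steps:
u = 1/4111 (u = 7/(-3 + 2878*(1 + 3*3)) = 7/(-3 + 2878*(1 + 9)) = 7/(-3 + 2878*10) = 7/(-3 + 28780) = 7/28777 = 7*(1/28777) = 1/4111 ≈ 0.00024325)
f(q, o) = 9 (f(q, o) = 8 + (1 + 0)**2 = 8 + 1**2 = 8 + 1 = 9)
u + f(b(B), -68) = 1/4111 + 9 = 37000/4111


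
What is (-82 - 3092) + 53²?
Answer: -365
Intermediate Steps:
(-82 - 3092) + 53² = -3174 + 2809 = -365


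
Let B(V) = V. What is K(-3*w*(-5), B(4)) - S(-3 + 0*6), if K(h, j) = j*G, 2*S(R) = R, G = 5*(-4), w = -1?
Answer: -157/2 ≈ -78.500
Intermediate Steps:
G = -20
S(R) = R/2
K(h, j) = -20*j (K(h, j) = j*(-20) = -20*j)
K(-3*w*(-5), B(4)) - S(-3 + 0*6) = -20*4 - (-3 + 0*6)/2 = -80 - (-3 + 0)/2 = -80 - (-3)/2 = -80 - 1*(-3/2) = -80 + 3/2 = -157/2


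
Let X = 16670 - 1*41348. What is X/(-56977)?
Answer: 24678/56977 ≈ 0.43312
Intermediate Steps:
X = -24678 (X = 16670 - 41348 = -24678)
X/(-56977) = -24678/(-56977) = -24678*(-1/56977) = 24678/56977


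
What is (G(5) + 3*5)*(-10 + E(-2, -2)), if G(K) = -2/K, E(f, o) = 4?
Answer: -438/5 ≈ -87.600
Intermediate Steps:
(G(5) + 3*5)*(-10 + E(-2, -2)) = (-2/5 + 3*5)*(-10 + 4) = (-2*⅕ + 15)*(-6) = (-⅖ + 15)*(-6) = (73/5)*(-6) = -438/5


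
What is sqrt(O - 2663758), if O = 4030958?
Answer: 20*sqrt(3418) ≈ 1169.3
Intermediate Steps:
sqrt(O - 2663758) = sqrt(4030958 - 2663758) = sqrt(1367200) = 20*sqrt(3418)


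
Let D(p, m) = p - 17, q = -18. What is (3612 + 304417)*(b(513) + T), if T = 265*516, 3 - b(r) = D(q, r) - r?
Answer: 42289609439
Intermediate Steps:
D(p, m) = -17 + p
b(r) = 38 + r (b(r) = 3 - ((-17 - 18) - r) = 3 - (-35 - r) = 3 + (35 + r) = 38 + r)
T = 136740
(3612 + 304417)*(b(513) + T) = (3612 + 304417)*((38 + 513) + 136740) = 308029*(551 + 136740) = 308029*137291 = 42289609439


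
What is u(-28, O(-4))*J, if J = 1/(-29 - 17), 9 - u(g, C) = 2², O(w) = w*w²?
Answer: -5/46 ≈ -0.10870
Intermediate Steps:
O(w) = w³
u(g, C) = 5 (u(g, C) = 9 - 1*2² = 9 - 1*4 = 9 - 4 = 5)
J = -1/46 (J = 1/(-46) = -1/46 ≈ -0.021739)
u(-28, O(-4))*J = 5*(-1/46) = -5/46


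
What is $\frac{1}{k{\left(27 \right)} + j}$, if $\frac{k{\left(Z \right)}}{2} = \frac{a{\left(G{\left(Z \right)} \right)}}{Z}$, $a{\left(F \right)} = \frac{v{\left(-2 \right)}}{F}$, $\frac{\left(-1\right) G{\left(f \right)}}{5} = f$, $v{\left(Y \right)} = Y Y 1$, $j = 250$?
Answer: $\frac{3645}{911242} \approx 0.004$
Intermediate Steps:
$v{\left(Y \right)} = Y^{2}$ ($v{\left(Y \right)} = Y^{2} \cdot 1 = Y^{2}$)
$G{\left(f \right)} = - 5 f$
$a{\left(F \right)} = \frac{4}{F}$ ($a{\left(F \right)} = \frac{\left(-2\right)^{2}}{F} = \frac{4}{F}$)
$k{\left(Z \right)} = - \frac{8}{5 Z^{2}}$ ($k{\left(Z \right)} = 2 \frac{4 \frac{1}{\left(-5\right) Z}}{Z} = 2 \frac{4 \left(- \frac{1}{5 Z}\right)}{Z} = 2 \frac{\left(- \frac{4}{5}\right) \frac{1}{Z}}{Z} = 2 \left(- \frac{4}{5 Z^{2}}\right) = - \frac{8}{5 Z^{2}}$)
$\frac{1}{k{\left(27 \right)} + j} = \frac{1}{- \frac{8}{5 \cdot 729} + 250} = \frac{1}{\left(- \frac{8}{5}\right) \frac{1}{729} + 250} = \frac{1}{- \frac{8}{3645} + 250} = \frac{1}{\frac{911242}{3645}} = \frac{3645}{911242}$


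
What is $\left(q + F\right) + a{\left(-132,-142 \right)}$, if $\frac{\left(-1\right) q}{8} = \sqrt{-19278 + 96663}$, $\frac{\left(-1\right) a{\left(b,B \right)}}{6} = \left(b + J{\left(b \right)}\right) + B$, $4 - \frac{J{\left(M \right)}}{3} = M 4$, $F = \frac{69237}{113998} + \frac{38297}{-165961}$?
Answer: $- \frac{150060144662345}{18919222078} - 8 \sqrt{77385} \approx -10157.0$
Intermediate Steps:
$F = \frac{7124860351}{18919222078}$ ($F = 69237 \cdot \frac{1}{113998} + 38297 \left(- \frac{1}{165961}\right) = \frac{69237}{113998} - \frac{38297}{165961} = \frac{7124860351}{18919222078} \approx 0.37659$)
$J{\left(M \right)} = 12 - 12 M$ ($J{\left(M \right)} = 12 - 3 M 4 = 12 - 3 \cdot 4 M = 12 - 12 M$)
$a{\left(b,B \right)} = -72 - 6 B + 66 b$ ($a{\left(b,B \right)} = - 6 \left(\left(b - \left(-12 + 12 b\right)\right) + B\right) = - 6 \left(\left(12 - 11 b\right) + B\right) = - 6 \left(12 + B - 11 b\right) = -72 - 6 B + 66 b$)
$q = - 8 \sqrt{77385}$ ($q = - 8 \sqrt{-19278 + 96663} = - 8 \sqrt{77385} \approx -2225.5$)
$\left(q + F\right) + a{\left(-132,-142 \right)} = \left(- 8 \sqrt{77385} + \frac{7124860351}{18919222078}\right) - 7932 = \left(\frac{7124860351}{18919222078} - 8 \sqrt{77385}\right) - 7932 = - \frac{150060144662345}{18919222078} - 8 \sqrt{77385}$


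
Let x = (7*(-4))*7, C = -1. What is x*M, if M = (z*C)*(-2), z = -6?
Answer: 2352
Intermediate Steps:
M = -12 (M = -6*(-1)*(-2) = 6*(-2) = -12)
x = -196 (x = -28*7 = -196)
x*M = -196*(-12) = 2352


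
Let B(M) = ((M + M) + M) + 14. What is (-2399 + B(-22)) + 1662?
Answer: -789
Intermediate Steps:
B(M) = 14 + 3*M (B(M) = (2*M + M) + 14 = 3*M + 14 = 14 + 3*M)
(-2399 + B(-22)) + 1662 = (-2399 + (14 + 3*(-22))) + 1662 = (-2399 + (14 - 66)) + 1662 = (-2399 - 52) + 1662 = -2451 + 1662 = -789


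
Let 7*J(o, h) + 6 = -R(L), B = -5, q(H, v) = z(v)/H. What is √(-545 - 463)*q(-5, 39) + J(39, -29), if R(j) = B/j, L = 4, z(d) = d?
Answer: -19/28 - 468*I*√7/5 ≈ -0.67857 - 247.64*I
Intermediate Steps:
q(H, v) = v/H
R(j) = -5/j
J(o, h) = -19/28 (J(o, h) = -6/7 + (-(-5)/4)/7 = -6/7 + (-1*(-5/4))/7 = -6/7 + (⅐)*(5/4) = -6/7 + 5/28 = -19/28)
√(-545 - 463)*q(-5, 39) + J(39, -29) = √(-545 - 463)*(39/(-5)) - 19/28 = √(-1008)*(39*(-⅕)) - 19/28 = (12*I*√7)*(-39/5) - 19/28 = -468*I*√7/5 - 19/28 = -19/28 - 468*I*√7/5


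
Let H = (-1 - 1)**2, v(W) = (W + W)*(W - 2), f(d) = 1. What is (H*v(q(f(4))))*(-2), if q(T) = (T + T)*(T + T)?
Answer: -128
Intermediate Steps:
q(T) = 4*T**2 (q(T) = (2*T)*(2*T) = 4*T**2)
v(W) = 2*W*(-2 + W) (v(W) = (2*W)*(-2 + W) = 2*W*(-2 + W))
H = 4 (H = (-2)**2 = 4)
(H*v(q(f(4))))*(-2) = (4*(2*(4*1**2)*(-2 + 4*1**2)))*(-2) = (4*(2*(4*1)*(-2 + 4*1)))*(-2) = (4*(2*4*(-2 + 4)))*(-2) = (4*(2*4*2))*(-2) = (4*16)*(-2) = 64*(-2) = -128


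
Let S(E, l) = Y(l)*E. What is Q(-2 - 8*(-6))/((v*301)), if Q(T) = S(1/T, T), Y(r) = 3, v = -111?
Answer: -1/512302 ≈ -1.9520e-6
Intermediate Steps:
S(E, l) = 3*E
Q(T) = 3/T
Q(-2 - 8*(-6))/((v*301)) = (3/(-2 - 8*(-6)))/((-111*301)) = (3/(-2 + 48))/(-33411) = (3/46)*(-1/33411) = -1/512302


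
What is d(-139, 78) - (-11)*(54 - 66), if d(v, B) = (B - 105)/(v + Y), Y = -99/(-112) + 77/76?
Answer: -38454204/291755 ≈ -131.80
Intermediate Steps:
Y = 4037/2128 (Y = -99*(-1/112) + 77*(1/76) = 99/112 + 77/76 = 4037/2128 ≈ 1.8971)
d(v, B) = (-105 + B)/(4037/2128 + v) (d(v, B) = (B - 105)/(v + 4037/2128) = (-105 + B)/(4037/2128 + v))
d(-139, 78) - (-11)*(54 - 66) = 2128*(-105 + 78)/(4037 + 2128*(-139)) - (-11)*(54 - 66) = 2128*(-27)/(4037 - 295792) - (-11)*(-12) = 2128*(-27)/(-291755) - 1*132 = 2128*(-1/291755)*(-27) - 132 = 57456/291755 - 132 = -38454204/291755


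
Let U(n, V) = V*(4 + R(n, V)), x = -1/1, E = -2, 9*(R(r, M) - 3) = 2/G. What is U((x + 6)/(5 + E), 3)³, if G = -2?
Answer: 238328/27 ≈ 8827.0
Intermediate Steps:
R(r, M) = 26/9 (R(r, M) = 3 + (2/(-2))/9 = 3 + (2*(-½))/9 = 3 + (⅑)*(-1) = 3 - ⅑ = 26/9)
x = -1 (x = -1*1 = -1)
U(n, V) = 62*V/9 (U(n, V) = V*(4 + 26/9) = V*(62/9) = 62*V/9)
U((x + 6)/(5 + E), 3)³ = ((62/9)*3)³ = (62/3)³ = 238328/27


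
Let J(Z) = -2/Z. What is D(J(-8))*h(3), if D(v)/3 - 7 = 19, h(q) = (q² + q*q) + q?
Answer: 1638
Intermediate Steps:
h(q) = q + 2*q² (h(q) = (q² + q²) + q = 2*q² + q = q + 2*q²)
D(v) = 78 (D(v) = 21 + 3*19 = 21 + 57 = 78)
D(J(-8))*h(3) = 78*(3*(1 + 2*3)) = 78*(3*(1 + 6)) = 78*(3*7) = 78*21 = 1638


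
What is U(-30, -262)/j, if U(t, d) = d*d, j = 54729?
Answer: 68644/54729 ≈ 1.2543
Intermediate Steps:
U(t, d) = d²
U(-30, -262)/j = (-262)²/54729 = 68644*(1/54729) = 68644/54729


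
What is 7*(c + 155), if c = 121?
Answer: 1932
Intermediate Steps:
7*(c + 155) = 7*(121 + 155) = 7*276 = 1932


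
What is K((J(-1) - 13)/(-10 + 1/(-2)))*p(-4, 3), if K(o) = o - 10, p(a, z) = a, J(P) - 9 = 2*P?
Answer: 264/7 ≈ 37.714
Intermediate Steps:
J(P) = 9 + 2*P
K(o) = -10 + o
K((J(-1) - 13)/(-10 + 1/(-2)))*p(-4, 3) = (-10 + ((9 + 2*(-1)) - 13)/(-10 + 1/(-2)))*(-4) = (-10 + ((9 - 2) - 13)/(-10 - ½))*(-4) = (-10 + (7 - 13)/(-21/2))*(-4) = (-10 - 6*(-2/21))*(-4) = (-10 + 4/7)*(-4) = -66/7*(-4) = 264/7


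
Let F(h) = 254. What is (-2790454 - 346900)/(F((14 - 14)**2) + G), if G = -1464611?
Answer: 3137354/1464357 ≈ 2.1425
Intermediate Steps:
(-2790454 - 346900)/(F((14 - 14)**2) + G) = (-2790454 - 346900)/(254 - 1464611) = -3137354/(-1464357) = -3137354*(-1/1464357) = 3137354/1464357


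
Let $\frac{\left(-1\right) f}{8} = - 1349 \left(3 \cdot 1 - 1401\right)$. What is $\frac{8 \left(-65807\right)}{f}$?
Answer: $\frac{65807}{1885902} \approx 0.034894$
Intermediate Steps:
$f = -15087216$ ($f = - 8 \left(- 1349 \left(3 \cdot 1 - 1401\right)\right) = - 8 \left(- 1349 \left(3 - 1401\right)\right) = - 8 \left(\left(-1349\right) \left(-1398\right)\right) = \left(-8\right) 1885902 = -15087216$)
$\frac{8 \left(-65807\right)}{f} = \frac{8 \left(-65807\right)}{-15087216} = \left(-526456\right) \left(- \frac{1}{15087216}\right) = \frac{65807}{1885902}$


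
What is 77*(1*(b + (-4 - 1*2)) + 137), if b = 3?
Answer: 10318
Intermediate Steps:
77*(1*(b + (-4 - 1*2)) + 137) = 77*(1*(3 + (-4 - 1*2)) + 137) = 77*(1*(3 + (-4 - 2)) + 137) = 77*(1*(3 - 6) + 137) = 77*(1*(-3) + 137) = 77*(-3 + 137) = 77*134 = 10318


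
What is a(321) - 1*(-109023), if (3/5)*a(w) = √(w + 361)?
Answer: 109023 + 5*√682/3 ≈ 1.0907e+5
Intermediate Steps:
a(w) = 5*√(361 + w)/3 (a(w) = 5*√(w + 361)/3 = 5*√(361 + w)/3)
a(321) - 1*(-109023) = 5*√(361 + 321)/3 - 1*(-109023) = 5*√682/3 + 109023 = 109023 + 5*√682/3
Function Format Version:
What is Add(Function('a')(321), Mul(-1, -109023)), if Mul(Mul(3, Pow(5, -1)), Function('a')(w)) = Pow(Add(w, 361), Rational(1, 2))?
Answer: Add(109023, Mul(Rational(5, 3), Pow(682, Rational(1, 2)))) ≈ 1.0907e+5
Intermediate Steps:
Function('a')(w) = Mul(Rational(5, 3), Pow(Add(361, w), Rational(1, 2))) (Function('a')(w) = Mul(Rational(5, 3), Pow(Add(w, 361), Rational(1, 2))) = Mul(Rational(5, 3), Pow(Add(361, w), Rational(1, 2))))
Add(Function('a')(321), Mul(-1, -109023)) = Add(Mul(Rational(5, 3), Pow(Add(361, 321), Rational(1, 2))), Mul(-1, -109023)) = Add(Mul(Rational(5, 3), Pow(682, Rational(1, 2))), 109023) = Add(109023, Mul(Rational(5, 3), Pow(682, Rational(1, 2))))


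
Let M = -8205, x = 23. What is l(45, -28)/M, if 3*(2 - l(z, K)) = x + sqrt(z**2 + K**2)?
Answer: 14/4923 ≈ 0.0028438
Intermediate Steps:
l(z, K) = -17/3 - sqrt(K**2 + z**2)/3 (l(z, K) = 2 - (23 + sqrt(z**2 + K**2))/3 = 2 - (23 + sqrt(K**2 + z**2))/3 = 2 + (-23/3 - sqrt(K**2 + z**2)/3) = -17/3 - sqrt(K**2 + z**2)/3)
l(45, -28)/M = (-17/3 - sqrt((-28)**2 + 45**2)/3)/(-8205) = (-17/3 - sqrt(784 + 2025)/3)*(-1/8205) = (-17/3 - sqrt(2809)/3)*(-1/8205) = (-17/3 - 1/3*53)*(-1/8205) = (-17/3 - 53/3)*(-1/8205) = -70/3*(-1/8205) = 14/4923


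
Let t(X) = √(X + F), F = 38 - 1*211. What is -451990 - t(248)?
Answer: -451990 - 5*√3 ≈ -4.5200e+5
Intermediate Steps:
F = -173 (F = 38 - 211 = -173)
t(X) = √(-173 + X) (t(X) = √(X - 173) = √(-173 + X))
-451990 - t(248) = -451990 - √(-173 + 248) = -451990 - √75 = -451990 - 5*√3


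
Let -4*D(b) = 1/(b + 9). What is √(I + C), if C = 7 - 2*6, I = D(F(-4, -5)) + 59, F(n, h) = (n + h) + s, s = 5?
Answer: √5395/10 ≈ 7.3451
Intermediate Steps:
F(n, h) = 5 + h + n (F(n, h) = (n + h) + 5 = (h + n) + 5 = 5 + h + n)
D(b) = -1/(4*(9 + b)) (D(b) = -1/(4*(b + 9)) = -1/(4*(9 + b)))
I = 1179/20 (I = -1/(36 + 4*(5 - 5 - 4)) + 59 = -1/(36 + 4*(-4)) + 59 = -1/(36 - 16) + 59 = -1/20 + 59 = 1179/20 ≈ 58.950)
C = -5 (C = 7 - 12 = -5)
√(I + C) = √(1179/20 - 5) = √(1079/20) = √5395/10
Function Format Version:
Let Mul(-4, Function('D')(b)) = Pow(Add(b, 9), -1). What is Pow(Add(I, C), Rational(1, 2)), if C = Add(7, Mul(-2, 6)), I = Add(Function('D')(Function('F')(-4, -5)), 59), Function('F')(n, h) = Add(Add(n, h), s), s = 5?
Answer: Mul(Rational(1, 10), Pow(5395, Rational(1, 2))) ≈ 7.3451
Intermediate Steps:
Function('F')(n, h) = Add(5, h, n) (Function('F')(n, h) = Add(Add(n, h), 5) = Add(Add(h, n), 5) = Add(5, h, n))
Function('D')(b) = Mul(Rational(-1, 4), Pow(Add(9, b), -1)) (Function('D')(b) = Mul(Rational(-1, 4), Pow(Add(b, 9), -1)) = Mul(Rational(-1, 4), Pow(Add(9, b), -1)))
I = Rational(1179, 20) (I = Add(Mul(-1, Pow(Add(36, Mul(4, Add(5, -5, -4))), -1)), 59) = Add(Mul(-1, Pow(Add(36, Mul(4, -4)), -1)), 59) = Add(Mul(-1, Pow(Add(36, -16), -1)), 59) = Add(Mul(-1, Pow(20, -1)), 59) = Add(Mul(-1, Rational(1, 20)), 59) = Add(Rational(-1, 20), 59) = Rational(1179, 20) ≈ 58.950)
C = -5 (C = Add(7, -12) = -5)
Pow(Add(I, C), Rational(1, 2)) = Pow(Add(Rational(1179, 20), -5), Rational(1, 2)) = Pow(Rational(1079, 20), Rational(1, 2)) = Mul(Rational(1, 10), Pow(5395, Rational(1, 2)))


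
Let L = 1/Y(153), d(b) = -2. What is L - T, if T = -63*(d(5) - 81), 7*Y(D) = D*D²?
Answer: -18728066126/3581577 ≈ -5229.0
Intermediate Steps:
Y(D) = D³/7 (Y(D) = (D*D²)/7 = D³/7)
L = 7/3581577 (L = 1/((⅐)*153³) = 1/((⅐)*3581577) = 1/(3581577/7) = 7/3581577 ≈ 1.9544e-6)
T = 5229 (T = -63*(-2 - 81) = -63*(-83) = 5229)
L - T = 7/3581577 - 1*5229 = 7/3581577 - 5229 = -18728066126/3581577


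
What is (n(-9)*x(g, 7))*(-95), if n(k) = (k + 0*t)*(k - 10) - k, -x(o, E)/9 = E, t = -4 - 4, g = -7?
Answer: 1077300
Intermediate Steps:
t = -8
x(o, E) = -9*E
n(k) = -k + k*(-10 + k) (n(k) = (k + 0*(-8))*(k - 10) - k = (k + 0)*(-10 + k) - k = k*(-10 + k) - k = -k + k*(-10 + k))
(n(-9)*x(g, 7))*(-95) = ((-9*(-11 - 9))*(-9*7))*(-95) = (-9*(-20)*(-63))*(-95) = (180*(-63))*(-95) = -11340*(-95) = 1077300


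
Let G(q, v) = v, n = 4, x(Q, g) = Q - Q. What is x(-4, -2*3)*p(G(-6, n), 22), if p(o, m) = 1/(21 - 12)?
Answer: 0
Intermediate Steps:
x(Q, g) = 0
p(o, m) = 1/9
x(-4, -2*3)*p(G(-6, n), 22) = 0*(1/9) = 0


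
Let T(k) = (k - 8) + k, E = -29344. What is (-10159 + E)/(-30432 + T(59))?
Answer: 39503/30322 ≈ 1.3028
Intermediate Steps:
T(k) = -8 + 2*k (T(k) = (-8 + k) + k = -8 + 2*k)
(-10159 + E)/(-30432 + T(59)) = (-10159 - 29344)/(-30432 + (-8 + 2*59)) = -39503/(-30432 + (-8 + 118)) = -39503/(-30432 + 110) = -39503/(-30322) = -39503*(-1/30322) = 39503/30322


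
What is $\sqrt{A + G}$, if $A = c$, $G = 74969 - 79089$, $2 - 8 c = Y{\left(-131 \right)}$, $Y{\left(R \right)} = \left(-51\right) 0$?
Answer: $\frac{3 i \sqrt{1831}}{2} \approx 64.185 i$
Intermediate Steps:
$Y{\left(R \right)} = 0$
$c = \frac{1}{4}$ ($c = \frac{1}{4} - 0 = \frac{1}{4} + 0 = \frac{1}{4} \approx 0.25$)
$G = -4120$
$A = \frac{1}{4} \approx 0.25$
$\sqrt{A + G} = \sqrt{\frac{1}{4} - 4120} = \sqrt{- \frac{16479}{4}} = \frac{3 i \sqrt{1831}}{2}$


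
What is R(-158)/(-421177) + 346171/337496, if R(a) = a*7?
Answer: 146172533843/142145552792 ≈ 1.0283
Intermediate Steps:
R(a) = 7*a
R(-158)/(-421177) + 346171/337496 = (7*(-158))/(-421177) + 346171/337496 = -1106*(-1/421177) + 346171*(1/337496) = 1106/421177 + 346171/337496 = 146172533843/142145552792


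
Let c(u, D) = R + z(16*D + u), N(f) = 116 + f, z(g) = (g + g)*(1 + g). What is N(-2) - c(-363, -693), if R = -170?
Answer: -262227616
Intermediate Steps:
z(g) = 2*g*(1 + g) (z(g) = (2*g)*(1 + g) = 2*g*(1 + g))
c(u, D) = -170 + 2*(u + 16*D)*(1 + u + 16*D) (c(u, D) = -170 + 2*(16*D + u)*(1 + (16*D + u)) = -170 + 2*(u + 16*D)*(1 + (u + 16*D)) = -170 + 2*(u + 16*D)*(1 + u + 16*D))
N(-2) - c(-363, -693) = (116 - 2) - (-170 + 2*(-363 + 16*(-693))*(1 - 363 + 16*(-693))) = 114 - (-170 + 2*(-363 - 11088)*(1 - 363 - 11088)) = 114 - (-170 + 2*(-11451)*(-11450)) = 114 - (-170 + 262227900) = 114 - 1*262227730 = 114 - 262227730 = -262227616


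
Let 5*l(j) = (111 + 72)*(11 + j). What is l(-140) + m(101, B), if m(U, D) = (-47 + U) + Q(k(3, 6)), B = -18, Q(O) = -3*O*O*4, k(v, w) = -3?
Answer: -23877/5 ≈ -4775.4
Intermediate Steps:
Q(O) = -12*O**2 (Q(O) = -3*O**2*4 = -12*O**2)
m(U, D) = -155 + U (m(U, D) = (-47 + U) - 12*(-3)**2 = (-47 + U) - 12*9 = (-47 + U) - 108 = -155 + U)
l(j) = 2013/5 + 183*j/5 (l(j) = ((111 + 72)*(11 + j))/5 = (183*(11 + j))/5 = (2013 + 183*j)/5 = 2013/5 + 183*j/5)
l(-140) + m(101, B) = (2013/5 + (183/5)*(-140)) + (-155 + 101) = (2013/5 - 5124) - 54 = -23607/5 - 54 = -23877/5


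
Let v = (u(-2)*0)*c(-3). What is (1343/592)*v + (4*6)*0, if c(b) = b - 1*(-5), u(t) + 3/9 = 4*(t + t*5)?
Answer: 0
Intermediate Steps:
u(t) = -⅓ + 24*t (u(t) = -⅓ + 4*(t + t*5) = -⅓ + 4*(t + 5*t) = -⅓ + 4*(6*t) = -⅓ + 24*t)
c(b) = 5 + b (c(b) = b + 5 = 5 + b)
v = 0 (v = ((-⅓ + 24*(-2))*0)*(5 - 3) = ((-⅓ - 48)*0)*2 = -145/3*0*2 = 0*2 = 0)
(1343/592)*v + (4*6)*0 = (1343/592)*0 + (4*6)*0 = (1343*(1/592))*0 + 24*0 = (1343/592)*0 + 0 = 0 + 0 = 0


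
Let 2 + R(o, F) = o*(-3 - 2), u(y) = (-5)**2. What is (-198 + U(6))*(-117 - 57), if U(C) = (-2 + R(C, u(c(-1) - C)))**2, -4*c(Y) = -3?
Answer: -166692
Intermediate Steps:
c(Y) = 3/4 (c(Y) = -1/4*(-3) = 3/4)
u(y) = 25
R(o, F) = -2 - 5*o (R(o, F) = -2 + o*(-3 - 2) = -2 + o*(-5) = -2 - 5*o)
U(C) = (-4 - 5*C)**2 (U(C) = (-2 + (-2 - 5*C))**2 = (-4 - 5*C)**2)
(-198 + U(6))*(-117 - 57) = (-198 + (4 + 5*6)**2)*(-117 - 57) = (-198 + (4 + 30)**2)*(-174) = (-198 + 34**2)*(-174) = (-198 + 1156)*(-174) = 958*(-174) = -166692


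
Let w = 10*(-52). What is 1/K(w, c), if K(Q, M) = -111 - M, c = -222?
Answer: 1/111 ≈ 0.0090090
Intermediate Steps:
w = -520
1/K(w, c) = 1/(-111 - 1*(-222)) = 1/(-111 + 222) = 1/111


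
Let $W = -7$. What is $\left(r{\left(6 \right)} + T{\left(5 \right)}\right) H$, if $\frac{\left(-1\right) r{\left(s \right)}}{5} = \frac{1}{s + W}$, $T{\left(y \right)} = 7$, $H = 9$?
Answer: $108$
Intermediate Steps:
$r{\left(s \right)} = - \frac{5}{-7 + s}$ ($r{\left(s \right)} = - \frac{5}{s - 7} = - \frac{5}{-7 + s}$)
$\left(r{\left(6 \right)} + T{\left(5 \right)}\right) H = \left(- \frac{5}{-7 + 6} + 7\right) 9 = \left(- \frac{5}{-1} + 7\right) 9 = \left(\left(-5\right) \left(-1\right) + 7\right) 9 = \left(5 + 7\right) 9 = 12 \cdot 9 = 108$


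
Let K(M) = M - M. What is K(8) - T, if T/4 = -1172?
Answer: 4688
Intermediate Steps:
K(M) = 0
T = -4688 (T = 4*(-1172) = -4688)
K(8) - T = 0 - 1*(-4688) = 0 + 4688 = 4688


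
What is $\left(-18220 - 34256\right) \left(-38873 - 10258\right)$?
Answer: $2578198356$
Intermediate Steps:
$\left(-18220 - 34256\right) \left(-38873 - 10258\right) = \left(-52476\right) \left(-49131\right) = 2578198356$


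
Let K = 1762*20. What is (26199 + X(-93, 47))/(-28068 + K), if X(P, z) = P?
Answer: 13053/3586 ≈ 3.6400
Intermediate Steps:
K = 35240
(26199 + X(-93, 47))/(-28068 + K) = (26199 - 93)/(-28068 + 35240) = 26106/7172 = 26106*(1/7172) = 13053/3586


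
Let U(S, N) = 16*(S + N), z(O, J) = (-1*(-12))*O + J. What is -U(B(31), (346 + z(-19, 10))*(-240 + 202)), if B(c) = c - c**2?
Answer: 92704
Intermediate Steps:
z(O, J) = J + 12*O (z(O, J) = 12*O + J = J + 12*O)
U(S, N) = 16*N + 16*S (U(S, N) = 16*(N + S) = 16*N + 16*S)
-U(B(31), (346 + z(-19, 10))*(-240 + 202)) = -(16*((346 + (10 + 12*(-19)))*(-240 + 202)) + 16*(31*(1 - 1*31))) = -(16*((346 + (10 - 228))*(-38)) + 16*(31*(1 - 31))) = -(16*((346 - 218)*(-38)) + 16*(31*(-30))) = -(16*(128*(-38)) + 16*(-930)) = -(16*(-4864) - 14880) = -(-77824 - 14880) = -1*(-92704) = 92704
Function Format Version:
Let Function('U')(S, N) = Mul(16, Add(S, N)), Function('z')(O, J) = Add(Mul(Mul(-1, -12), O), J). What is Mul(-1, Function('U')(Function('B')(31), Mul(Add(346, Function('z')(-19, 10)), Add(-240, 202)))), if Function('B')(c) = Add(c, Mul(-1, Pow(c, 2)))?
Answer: 92704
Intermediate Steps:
Function('z')(O, J) = Add(J, Mul(12, O)) (Function('z')(O, J) = Add(Mul(12, O), J) = Add(J, Mul(12, O)))
Function('U')(S, N) = Add(Mul(16, N), Mul(16, S)) (Function('U')(S, N) = Mul(16, Add(N, S)) = Add(Mul(16, N), Mul(16, S)))
Mul(-1, Function('U')(Function('B')(31), Mul(Add(346, Function('z')(-19, 10)), Add(-240, 202)))) = Mul(-1, Add(Mul(16, Mul(Add(346, Add(10, Mul(12, -19))), Add(-240, 202))), Mul(16, Mul(31, Add(1, Mul(-1, 31)))))) = Mul(-1, Add(Mul(16, Mul(Add(346, Add(10, -228)), -38)), Mul(16, Mul(31, Add(1, -31))))) = Mul(-1, Add(Mul(16, Mul(Add(346, -218), -38)), Mul(16, Mul(31, -30)))) = Mul(-1, Add(Mul(16, Mul(128, -38)), Mul(16, -930))) = Mul(-1, Add(Mul(16, -4864), -14880)) = Mul(-1, Add(-77824, -14880)) = Mul(-1, -92704) = 92704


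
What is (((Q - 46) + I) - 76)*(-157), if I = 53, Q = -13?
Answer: 12874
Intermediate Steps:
(((Q - 46) + I) - 76)*(-157) = (((-13 - 46) + 53) - 76)*(-157) = ((-59 + 53) - 76)*(-157) = (-6 - 76)*(-157) = -82*(-157) = 12874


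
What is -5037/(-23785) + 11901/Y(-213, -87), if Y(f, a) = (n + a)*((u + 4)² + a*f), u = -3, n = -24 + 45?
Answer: 1959249953/9697239640 ≈ 0.20204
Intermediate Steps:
n = 21
Y(f, a) = (1 + a*f)*(21 + a) (Y(f, a) = (21 + a)*((-3 + 4)² + a*f) = (21 + a)*(1² + a*f) = (21 + a)*(1 + a*f) = (1 + a*f)*(21 + a))
-5037/(-23785) + 11901/Y(-213, -87) = -5037/(-23785) + 11901/(21 - 87 - 213*(-87)² + 21*(-87)*(-213)) = -5037*(-1/23785) + 11901/(21 - 87 - 213*7569 + 389151) = 5037/23785 + 11901/(21 - 87 - 1612197 + 389151) = 5037/23785 + 11901/(-1223112) = 5037/23785 + 11901*(-1/1223112) = 5037/23785 - 3967/407704 = 1959249953/9697239640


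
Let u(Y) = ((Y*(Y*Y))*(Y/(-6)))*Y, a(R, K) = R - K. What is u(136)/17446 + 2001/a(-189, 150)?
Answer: -1314373400195/2957097 ≈ -4.4448e+5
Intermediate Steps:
u(Y) = -Y⁵/6 (u(Y) = ((Y*Y²)*(Y*(-⅙)))*Y = (Y³*(-Y/6))*Y = (-Y⁴/6)*Y = -Y⁵/6)
u(136)/17446 + 2001/a(-189, 150) = -⅙*136⁵/17446 + 2001/(-189 - 1*150) = -⅙*46525874176*(1/17446) + 2001/(-189 - 150) = -23262937088/3*1/17446 + 2001/(-339) = -11631468544/26169 + 2001*(-1/339) = -11631468544/26169 - 667/113 = -1314373400195/2957097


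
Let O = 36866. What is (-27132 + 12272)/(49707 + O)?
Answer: -14860/86573 ≈ -0.17165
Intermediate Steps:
(-27132 + 12272)/(49707 + O) = (-27132 + 12272)/(49707 + 36866) = -14860/86573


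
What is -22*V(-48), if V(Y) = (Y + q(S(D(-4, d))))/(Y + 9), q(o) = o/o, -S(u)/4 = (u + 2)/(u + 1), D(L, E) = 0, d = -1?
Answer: -1034/39 ≈ -26.513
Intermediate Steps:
S(u) = -4*(2 + u)/(1 + u) (S(u) = -4*(u + 2)/(u + 1) = -4*(2 + u)/(1 + u))
q(o) = 1
V(Y) = (1 + Y)/(9 + Y) (V(Y) = (Y + 1)/(Y + 9) = (1 + Y)/(9 + Y))
-22*V(-48) = -22*(1 - 48)/(9 - 48) = -22*(-47)/(-39) = -(-22)*(-47)/39 = -22*47/39 = -1034/39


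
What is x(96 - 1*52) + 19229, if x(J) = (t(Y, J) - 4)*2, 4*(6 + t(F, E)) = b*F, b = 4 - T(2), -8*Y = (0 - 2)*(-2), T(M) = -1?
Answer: 76831/4 ≈ 19208.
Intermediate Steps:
Y = -½ (Y = -(0 - 2)*(-2)/8 = -(-1)*(-2)/4 = -⅛*4 = -½ ≈ -0.50000)
b = 5 (b = 4 - 1*(-1) = 4 + 1 = 5)
t(F, E) = -6 + 5*F/4 (t(F, E) = -6 + (5*F)/4 = -6 + 5*F/4)
x(J) = -85/4 (x(J) = ((-6 + (5/4)*(-½)) - 4)*2 = ((-6 - 5/8) - 4)*2 = (-53/8 - 4)*2 = -85/8*2 = -85/4)
x(96 - 1*52) + 19229 = -85/4 + 19229 = 76831/4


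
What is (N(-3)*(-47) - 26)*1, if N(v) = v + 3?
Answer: -26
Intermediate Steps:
N(v) = 3 + v
(N(-3)*(-47) - 26)*1 = ((3 - 3)*(-47) - 26)*1 = (0*(-47) - 26)*1 = (0 - 26)*1 = -26*1 = -26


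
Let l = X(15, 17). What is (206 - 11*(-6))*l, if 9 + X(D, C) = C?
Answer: 2176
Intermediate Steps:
X(D, C) = -9 + C
l = 8 (l = -9 + 17 = 8)
(206 - 11*(-6))*l = (206 - 11*(-6))*8 = (206 + 66)*8 = 272*8 = 2176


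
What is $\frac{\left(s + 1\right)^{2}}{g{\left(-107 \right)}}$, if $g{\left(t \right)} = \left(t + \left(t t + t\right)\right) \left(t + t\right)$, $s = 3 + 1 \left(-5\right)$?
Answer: $- \frac{1}{2404290} \approx -4.1592 \cdot 10^{-7}$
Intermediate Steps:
$s = -2$ ($s = 3 - 5 = -2$)
$g{\left(t \right)} = 2 t \left(t^{2} + 2 t\right)$ ($g{\left(t \right)} = \left(t + \left(t^{2} + t\right)\right) 2 t = \left(t + \left(t + t^{2}\right)\right) 2 t = \left(t^{2} + 2 t\right) 2 t = 2 t \left(t^{2} + 2 t\right)$)
$\frac{\left(s + 1\right)^{2}}{g{\left(-107 \right)}} = \frac{\left(-2 + 1\right)^{2}}{2 \left(-107\right)^{2} \left(2 - 107\right)} = \frac{\left(-1\right)^{2}}{2 \cdot 11449 \left(-105\right)} = 1 \frac{1}{-2404290} = 1 \left(- \frac{1}{2404290}\right) = - \frac{1}{2404290}$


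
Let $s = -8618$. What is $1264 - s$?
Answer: $9882$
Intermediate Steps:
$1264 - s = 1264 - -8618 = 1264 + 8618 = 9882$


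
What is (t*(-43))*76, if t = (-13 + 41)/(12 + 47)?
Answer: -91504/59 ≈ -1550.9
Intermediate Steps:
t = 28/59 ≈ 0.47458
(t*(-43))*76 = ((28/59)*(-43))*76 = -1204/59*76 = -91504/59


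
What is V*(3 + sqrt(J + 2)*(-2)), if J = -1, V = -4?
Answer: -4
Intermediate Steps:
V*(3 + sqrt(J + 2)*(-2)) = -4*(3 + sqrt(-1 + 2)*(-2)) = -4*(3 + sqrt(1)*(-2)) = -4*(3 + 1*(-2)) = -4*(3 - 2) = -4*1 = -4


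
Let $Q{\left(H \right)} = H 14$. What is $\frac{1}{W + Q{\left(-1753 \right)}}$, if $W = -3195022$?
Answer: $- \frac{1}{3219564} \approx -3.106 \cdot 10^{-7}$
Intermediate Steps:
$Q{\left(H \right)} = 14 H$
$\frac{1}{W + Q{\left(-1753 \right)}} = \frac{1}{-3195022 + 14 \left(-1753\right)} = \frac{1}{-3195022 - 24542} = \frac{1}{-3219564} = - \frac{1}{3219564}$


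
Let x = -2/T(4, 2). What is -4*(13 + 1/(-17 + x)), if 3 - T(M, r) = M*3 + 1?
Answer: -1087/21 ≈ -51.762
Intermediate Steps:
T(M, r) = 2 - 3*M (T(M, r) = 3 - (M*3 + 1) = 3 - (3*M + 1) = 3 - (1 + 3*M) = 3 + (-1 - 3*M) = 2 - 3*M)
x = ⅕ (x = -2/(2 - 3*4) = -2/(2 - 12) = -2/(-10) = -2*(-⅒) = ⅕ ≈ 0.20000)
-4*(13 + 1/(-17 + x)) = -4*(13 + 1/(-17 + ⅕)) = -4*(13 + 1/(-84/5)) = -4*(13 - 5/84) = -4*1087/84 = -1087/21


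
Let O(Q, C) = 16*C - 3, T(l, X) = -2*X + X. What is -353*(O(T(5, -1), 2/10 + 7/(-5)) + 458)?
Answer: -769187/5 ≈ -1.5384e+5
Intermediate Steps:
T(l, X) = -X
O(Q, C) = -3 + 16*C
-353*(O(T(5, -1), 2/10 + 7/(-5)) + 458) = -353*((-3 + 16*(2/10 + 7/(-5))) + 458) = -353*((-3 + 16*(2*(⅒) + 7*(-⅕))) + 458) = -353*((-3 + 16*(⅕ - 7/5)) + 458) = -353*((-3 + 16*(-6/5)) + 458) = -353*((-3 - 96/5) + 458) = -353*(-111/5 + 458) = -353*2179/5 = -769187/5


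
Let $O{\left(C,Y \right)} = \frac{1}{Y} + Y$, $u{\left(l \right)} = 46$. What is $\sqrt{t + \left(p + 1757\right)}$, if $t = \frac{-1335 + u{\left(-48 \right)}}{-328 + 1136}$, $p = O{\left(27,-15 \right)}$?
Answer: $\frac{\sqrt{63911477910}}{6060} \approx 41.717$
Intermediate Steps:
$O{\left(C,Y \right)} = Y + \frac{1}{Y}$
$p = - \frac{226}{15}$ ($p = -15 + \frac{1}{-15} = -15 - \frac{1}{15} = - \frac{226}{15} \approx -15.067$)
$t = - \frac{1289}{808}$ ($t = \frac{-1335 + 46}{-328 + 1136} = - \frac{1289}{808} \approx -1.5953$)
$\sqrt{t + \left(p + 1757\right)} = \sqrt{- \frac{1289}{808} + \left(- \frac{226}{15} + 1757\right)} = \sqrt{- \frac{1289}{808} + \frac{26129}{15}} = \sqrt{\frac{21092897}{12120}} = \frac{\sqrt{63911477910}}{6060}$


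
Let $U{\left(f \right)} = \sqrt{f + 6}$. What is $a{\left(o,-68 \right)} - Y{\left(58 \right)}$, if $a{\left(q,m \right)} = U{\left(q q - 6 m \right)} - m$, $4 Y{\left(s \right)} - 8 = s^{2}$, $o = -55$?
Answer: $-775 + \sqrt{3439} \approx -716.36$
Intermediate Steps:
$U{\left(f \right)} = \sqrt{6 + f}$
$Y{\left(s \right)} = 2 + \frac{s^{2}}{4}$
$a{\left(q,m \right)} = \sqrt{6 + q^{2} - 6 m} - m$ ($a{\left(q,m \right)} = \sqrt{6 - \left(6 m - q q\right)} - m = \sqrt{6 - \left(- q^{2} + 6 m\right)} - m = \sqrt{6 + q^{2} - 6 m} - m$)
$a{\left(o,-68 \right)} - Y{\left(58 \right)} = \left(\sqrt{6 + \left(-55\right)^{2} - -408} - -68\right) - \left(2 + \frac{58^{2}}{4}\right) = \left(\sqrt{6 + 3025 + 408} + 68\right) - \left(2 + \frac{1}{4} \cdot 3364\right) = \left(\sqrt{3439} + 68\right) - \left(2 + 841\right) = \left(68 + \sqrt{3439}\right) - 843 = -775 + \sqrt{3439}$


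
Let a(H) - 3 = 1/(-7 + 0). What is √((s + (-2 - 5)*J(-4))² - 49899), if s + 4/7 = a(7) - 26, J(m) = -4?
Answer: I*√2444151/7 ≈ 223.34*I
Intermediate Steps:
a(H) = 20/7 (a(H) = 3 + 1/(-7 + 0) = 3 + 1/(-7) = 3 - ⅐ = 20/7)
s = -166/7 (s = -4/7 + (20/7 - 26) = -4/7 - 162/7 = -166/7 ≈ -23.714)
√((s + (-2 - 5)*J(-4))² - 49899) = √((-166/7 + (-2 - 5)*(-4))² - 49899) = √((-166/7 - 7*(-4))² - 49899) = √((-166/7 + 28)² - 49899) = √((30/7)² - 49899) = √(900/49 - 49899) = √(-2444151/49) = I*√2444151/7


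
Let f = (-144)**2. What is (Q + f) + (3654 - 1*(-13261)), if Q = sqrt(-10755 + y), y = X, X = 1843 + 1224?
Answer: 37651 + 62*I*sqrt(2) ≈ 37651.0 + 87.681*I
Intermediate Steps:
X = 3067
y = 3067
f = 20736
Q = 62*I*sqrt(2) (Q = sqrt(-10755 + 3067) = sqrt(-7688) = 62*I*sqrt(2) ≈ 87.681*I)
(Q + f) + (3654 - 1*(-13261)) = (62*I*sqrt(2) + 20736) + (3654 - 1*(-13261)) = (20736 + 62*I*sqrt(2)) + (3654 + 13261) = (20736 + 62*I*sqrt(2)) + 16915 = 37651 + 62*I*sqrt(2)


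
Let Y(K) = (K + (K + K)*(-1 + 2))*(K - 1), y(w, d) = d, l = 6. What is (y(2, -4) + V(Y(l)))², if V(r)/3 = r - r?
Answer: 16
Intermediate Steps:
Y(K) = 3*K*(-1 + K) (Y(K) = (K + (2*K)*1)*(-1 + K) = (K + 2*K)*(-1 + K) = (3*K)*(-1 + K) = 3*K*(-1 + K))
V(r) = 0 (V(r) = 3*(r - r) = 3*0 = 0)
(y(2, -4) + V(Y(l)))² = (-4 + 0)² = (-4)² = 16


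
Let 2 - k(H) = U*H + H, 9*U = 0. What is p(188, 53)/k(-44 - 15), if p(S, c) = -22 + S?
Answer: 166/61 ≈ 2.7213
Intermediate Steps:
U = 0 (U = (⅑)*0 = 0)
k(H) = 2 - H (k(H) = 2 - (0*H + H) = 2 - (0 + H) = 2 - H)
p(188, 53)/k(-44 - 15) = (-22 + 188)/(2 - (-44 - 15)) = 166/(2 - 1*(-59)) = 166/(2 + 59) = 166/61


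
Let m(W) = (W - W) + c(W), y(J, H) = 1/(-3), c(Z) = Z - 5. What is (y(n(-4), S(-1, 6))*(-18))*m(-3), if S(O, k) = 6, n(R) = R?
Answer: -48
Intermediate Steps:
c(Z) = -5 + Z
y(J, H) = -1/3
m(W) = -5 + W (m(W) = (W - W) + (-5 + W) = 0 + (-5 + W) = -5 + W)
(y(n(-4), S(-1, 6))*(-18))*m(-3) = (-1/3*(-18))*(-5 - 3) = 6*(-8) = -48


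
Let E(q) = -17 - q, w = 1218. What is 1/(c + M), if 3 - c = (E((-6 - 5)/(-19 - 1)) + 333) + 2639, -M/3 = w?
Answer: -20/132109 ≈ -0.00015139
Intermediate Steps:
M = -3654 (M = -3*1218 = -3654)
c = -59029/20 (c = 3 - (((-17 - (-6 - 5)/(-19 - 1)) + 333) + 2639) = 3 - (((-17 - (-11)/(-20)) + 333) + 2639) = 3 - (((-17 - (-11)*(-1)/20) + 333) + 2639) = 3 - (((-17 - 1*11/20) + 333) + 2639) = 3 - (((-17 - 11/20) + 333) + 2639) = 3 - ((-351/20 + 333) + 2639) = 3 - (6309/20 + 2639) = 3 - 1*59089/20 = 3 - 59089/20 = -59029/20 ≈ -2951.4)
1/(c + M) = 1/(-59029/20 - 3654) = 1/(-132109/20) = -20/132109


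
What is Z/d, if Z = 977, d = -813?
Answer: -977/813 ≈ -1.2017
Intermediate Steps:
Z/d = 977/(-813) = 977*(-1/813) = -977/813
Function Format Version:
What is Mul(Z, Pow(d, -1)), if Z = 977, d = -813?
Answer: Rational(-977, 813) ≈ -1.2017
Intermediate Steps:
Mul(Z, Pow(d, -1)) = Mul(977, Pow(-813, -1)) = Mul(977, Rational(-1, 813)) = Rational(-977, 813)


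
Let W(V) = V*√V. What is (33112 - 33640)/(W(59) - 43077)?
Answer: 11372328/927711275 + 15576*√59/927711275 ≈ 0.012387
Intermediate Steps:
W(V) = V^(3/2)
(33112 - 33640)/(W(59) - 43077) = (33112 - 33640)/(59^(3/2) - 43077) = -528/(59*√59 - 43077) = -528/(-43077 + 59*√59)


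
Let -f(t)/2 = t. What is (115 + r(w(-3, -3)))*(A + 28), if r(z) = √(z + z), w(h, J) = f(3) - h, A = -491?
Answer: -53245 - 463*I*√6 ≈ -53245.0 - 1134.1*I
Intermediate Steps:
f(t) = -2*t
w(h, J) = -6 - h (w(h, J) = -2*3 - h = -6 - h)
r(z) = √2*√z (r(z) = √(2*z) = √2*√z)
(115 + r(w(-3, -3)))*(A + 28) = (115 + √2*√(-6 - 1*(-3)))*(-491 + 28) = (115 + √2*√(-6 + 3))*(-463) = (115 + √2*√(-3))*(-463) = (115 + √2*(I*√3))*(-463) = (115 + I*√6)*(-463) = -53245 - 463*I*√6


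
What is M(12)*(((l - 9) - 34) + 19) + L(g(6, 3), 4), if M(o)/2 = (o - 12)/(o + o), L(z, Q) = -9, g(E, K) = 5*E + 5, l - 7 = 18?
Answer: -9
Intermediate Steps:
l = 25 (l = 7 + 18 = 25)
g(E, K) = 5 + 5*E
M(o) = (-12 + o)/o (M(o) = 2*((o - 12)/(o + o)) = 2*((-12 + o)/((2*o))) = 2*((-12 + o)*(1/(2*o))) = 2*((-12 + o)/(2*o)) = (-12 + o)/o)
M(12)*(((l - 9) - 34) + 19) + L(g(6, 3), 4) = ((-12 + 12)/12)*(((25 - 9) - 34) + 19) - 9 = ((1/12)*0)*((16 - 34) + 19) - 9 = 0*(-18 + 19) - 9 = 0*1 - 9 = 0 - 9 = -9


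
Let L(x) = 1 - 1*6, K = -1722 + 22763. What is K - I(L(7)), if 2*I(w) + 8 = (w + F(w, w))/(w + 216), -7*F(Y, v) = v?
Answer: 31083480/1477 ≈ 21045.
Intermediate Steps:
K = 21041
F(Y, v) = -v/7
L(x) = -5 (L(x) = 1 - 6 = -5)
I(w) = -4 + 3*w/(7*(216 + w)) (I(w) = -4 + ((w - w/7)/(w + 216))/2 = -4 + ((6*w/7)/(216 + w))/2 = -4 + (6*w/(7*(216 + w)))/2 = -4 + 3*w/(7*(216 + w)))
K - I(L(7)) = 21041 - (-6048 - 25*(-5))/(7*(216 - 5)) = 21041 - (-6048 + 125)/(7*211) = 21041 - (-5923)/(7*211) = 21041 - 1*(-5923/1477) = 21041 + 5923/1477 = 31083480/1477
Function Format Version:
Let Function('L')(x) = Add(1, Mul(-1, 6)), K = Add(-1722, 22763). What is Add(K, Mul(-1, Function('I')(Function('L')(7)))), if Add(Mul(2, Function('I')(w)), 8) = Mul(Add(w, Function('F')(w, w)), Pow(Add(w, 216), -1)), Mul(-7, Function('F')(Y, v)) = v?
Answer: Rational(31083480, 1477) ≈ 21045.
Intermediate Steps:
K = 21041
Function('F')(Y, v) = Mul(Rational(-1, 7), v)
Function('L')(x) = -5 (Function('L')(x) = Add(1, -6) = -5)
Function('I')(w) = Add(-4, Mul(Rational(3, 7), w, Pow(Add(216, w), -1))) (Function('I')(w) = Add(-4, Mul(Rational(1, 2), Mul(Add(w, Mul(Rational(-1, 7), w)), Pow(Add(w, 216), -1)))) = Add(-4, Mul(Rational(1, 2), Mul(Mul(Rational(6, 7), w), Pow(Add(216, w), -1)))) = Add(-4, Mul(Rational(1, 2), Mul(Rational(6, 7), w, Pow(Add(216, w), -1)))) = Add(-4, Mul(Rational(3, 7), w, Pow(Add(216, w), -1))))
Add(K, Mul(-1, Function('I')(Function('L')(7)))) = Add(21041, Mul(-1, Mul(Rational(1, 7), Pow(Add(216, -5), -1), Add(-6048, Mul(-25, -5))))) = Add(21041, Mul(-1, Mul(Rational(1, 7), Pow(211, -1), Add(-6048, 125)))) = Add(21041, Mul(-1, Mul(Rational(1, 7), Rational(1, 211), -5923))) = Add(21041, Mul(-1, Rational(-5923, 1477))) = Add(21041, Rational(5923, 1477)) = Rational(31083480, 1477)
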